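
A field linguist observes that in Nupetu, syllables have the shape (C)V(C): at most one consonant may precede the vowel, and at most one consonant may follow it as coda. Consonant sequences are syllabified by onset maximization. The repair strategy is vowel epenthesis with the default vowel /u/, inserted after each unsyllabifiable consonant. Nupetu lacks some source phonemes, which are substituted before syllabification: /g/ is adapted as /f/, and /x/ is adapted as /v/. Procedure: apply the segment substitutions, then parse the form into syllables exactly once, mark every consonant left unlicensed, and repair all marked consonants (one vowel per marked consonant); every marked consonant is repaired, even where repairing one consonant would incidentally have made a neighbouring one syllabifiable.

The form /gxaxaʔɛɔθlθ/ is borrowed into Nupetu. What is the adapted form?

Substitution: /g/ → /f/, /x/ → /v/, giving /fvavaʔɛɔθlθ/.
Syllabifying with onset maximization leaves /f/, /l/, /θ/ stranded (at most one coda consonant is licensed; onsets are limited to one consonant).
Inserting the epenthetic vowel yields /f/ → /fu/, /l/ → /lu/, /θ/ → /θu/.

fuvavaʔɛɔθluθu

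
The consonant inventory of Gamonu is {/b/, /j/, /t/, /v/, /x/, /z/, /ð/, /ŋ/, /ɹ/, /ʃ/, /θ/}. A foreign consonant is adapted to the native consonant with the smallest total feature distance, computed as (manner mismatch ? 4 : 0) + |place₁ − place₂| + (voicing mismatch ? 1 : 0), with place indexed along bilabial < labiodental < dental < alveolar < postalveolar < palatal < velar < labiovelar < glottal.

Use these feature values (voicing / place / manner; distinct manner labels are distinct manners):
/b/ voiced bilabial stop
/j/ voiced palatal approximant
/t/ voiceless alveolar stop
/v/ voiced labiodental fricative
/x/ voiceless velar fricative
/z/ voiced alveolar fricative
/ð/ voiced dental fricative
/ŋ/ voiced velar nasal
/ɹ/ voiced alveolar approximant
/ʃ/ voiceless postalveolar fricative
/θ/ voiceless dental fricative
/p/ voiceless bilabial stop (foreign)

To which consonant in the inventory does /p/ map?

b

/b/ is closest: same manner (stop), place distance 0 (bilabial→bilabial), voicing differs (+1); total 1. Next closest is /t/ at distance 3.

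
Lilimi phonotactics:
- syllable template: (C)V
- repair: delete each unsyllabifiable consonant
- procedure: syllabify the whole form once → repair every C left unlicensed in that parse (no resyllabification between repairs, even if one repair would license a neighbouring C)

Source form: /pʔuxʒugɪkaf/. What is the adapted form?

ʔuʒugɪka

Syllabifying with onset maximization leaves /p/, /x/, /f/ stranded (no codas are permitted; onsets are limited to one consonant).
Deleting the stranded consonants removes /p/, /x/, /f/.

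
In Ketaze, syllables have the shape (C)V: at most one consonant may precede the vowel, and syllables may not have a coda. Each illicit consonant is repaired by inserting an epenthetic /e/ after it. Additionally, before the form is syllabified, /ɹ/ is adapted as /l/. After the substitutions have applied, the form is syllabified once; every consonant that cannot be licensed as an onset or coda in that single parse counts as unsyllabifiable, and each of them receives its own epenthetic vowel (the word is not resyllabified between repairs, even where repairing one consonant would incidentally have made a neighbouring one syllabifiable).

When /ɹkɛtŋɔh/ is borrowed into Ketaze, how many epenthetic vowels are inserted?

After substitution the input is /lkɛtŋɔh/.
The unsyllabifiable consonants are /l/, /t/, /h/; each receives one epenthetic vowel.

3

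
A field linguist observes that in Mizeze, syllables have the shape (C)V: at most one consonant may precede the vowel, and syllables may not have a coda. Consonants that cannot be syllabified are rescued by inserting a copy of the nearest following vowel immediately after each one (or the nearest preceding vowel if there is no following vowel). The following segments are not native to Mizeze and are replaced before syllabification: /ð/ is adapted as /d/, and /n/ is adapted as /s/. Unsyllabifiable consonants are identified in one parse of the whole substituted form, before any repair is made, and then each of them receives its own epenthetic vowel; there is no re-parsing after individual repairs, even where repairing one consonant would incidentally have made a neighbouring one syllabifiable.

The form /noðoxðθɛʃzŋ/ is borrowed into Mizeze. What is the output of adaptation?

Substitution: /n/ → /s/, /ð/ → /d/, giving /sodoxdθɛʃzŋ/.
The consonants /x/, /d/, /ʃ/, /z/, /ŋ/ cannot be parsed into a legal (C)V syllable (no codas are permitted; onsets are limited to one consonant).
Inserting the epenthetic vowel yields /x/ → /xɛ/, /d/ → /dɛ/, /ʃ/ → /ʃɛ/, /z/ → /zɛ/, /ŋ/ → /ŋɛ/.

sodoxɛdɛθɛʃɛzɛŋɛ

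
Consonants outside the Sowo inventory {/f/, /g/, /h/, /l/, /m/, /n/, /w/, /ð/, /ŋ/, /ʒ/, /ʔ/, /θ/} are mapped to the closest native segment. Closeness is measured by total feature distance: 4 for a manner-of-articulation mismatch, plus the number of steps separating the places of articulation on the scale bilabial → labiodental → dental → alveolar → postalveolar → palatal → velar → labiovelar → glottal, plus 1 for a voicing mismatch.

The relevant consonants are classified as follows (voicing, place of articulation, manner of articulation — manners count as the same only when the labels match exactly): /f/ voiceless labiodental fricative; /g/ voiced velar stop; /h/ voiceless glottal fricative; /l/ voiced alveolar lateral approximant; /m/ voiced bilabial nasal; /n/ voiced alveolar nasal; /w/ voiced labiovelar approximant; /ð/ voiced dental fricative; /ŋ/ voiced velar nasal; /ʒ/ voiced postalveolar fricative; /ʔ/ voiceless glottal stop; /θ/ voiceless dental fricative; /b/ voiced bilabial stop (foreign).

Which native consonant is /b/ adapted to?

m

/m/ is closest: manner differs (stop→nasal, +4), place distance 0 (bilabial→bilabial), same voicing; total 4. Next closest is /f/ at distance 6.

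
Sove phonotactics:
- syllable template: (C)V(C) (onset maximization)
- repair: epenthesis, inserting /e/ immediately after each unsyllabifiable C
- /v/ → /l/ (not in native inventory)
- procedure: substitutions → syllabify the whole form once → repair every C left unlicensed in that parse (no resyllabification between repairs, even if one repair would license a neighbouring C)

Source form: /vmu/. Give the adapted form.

lemu

Substitution: /v/ → /l/, giving /lmu/.
Under (C)V(C), the unsyllabifiable consonants are /l/ (at most one coda consonant is licensed; onsets are limited to one consonant).
Each unlicensed consonant becomes the onset of a new syllable: /l/ → /le/.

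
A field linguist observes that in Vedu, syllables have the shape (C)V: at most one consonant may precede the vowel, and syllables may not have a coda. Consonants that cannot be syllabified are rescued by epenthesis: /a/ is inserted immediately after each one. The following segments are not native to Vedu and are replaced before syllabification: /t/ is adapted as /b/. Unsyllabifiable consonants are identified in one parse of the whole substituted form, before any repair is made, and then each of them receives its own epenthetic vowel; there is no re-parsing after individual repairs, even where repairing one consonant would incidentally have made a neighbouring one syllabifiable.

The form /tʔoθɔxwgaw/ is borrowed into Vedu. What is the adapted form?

Substitution: /t/ → /b/, giving /bʔoθɔxwgaw/.
Syllabifying with onset maximization leaves /b/, /x/, /w/, /w/ stranded (no codas are permitted; onsets are limited to one consonant).
Each unlicensed consonant becomes the onset of a new syllable: /b/ → /ba/, /x/ → /xa/, /w/ → /wa/, /w/ → /wa/.

baʔoθɔxawagawa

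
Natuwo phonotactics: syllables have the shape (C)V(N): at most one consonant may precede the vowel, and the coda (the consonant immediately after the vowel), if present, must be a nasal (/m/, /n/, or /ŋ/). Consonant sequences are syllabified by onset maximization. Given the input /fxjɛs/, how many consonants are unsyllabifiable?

Under (C)V(N), the unsyllabifiable consonants are /f/, /x/, /s/ (only a nasal (/m/, /n/, or /ŋ/) is licensed in coda position; onsets are limited to one consonant).

3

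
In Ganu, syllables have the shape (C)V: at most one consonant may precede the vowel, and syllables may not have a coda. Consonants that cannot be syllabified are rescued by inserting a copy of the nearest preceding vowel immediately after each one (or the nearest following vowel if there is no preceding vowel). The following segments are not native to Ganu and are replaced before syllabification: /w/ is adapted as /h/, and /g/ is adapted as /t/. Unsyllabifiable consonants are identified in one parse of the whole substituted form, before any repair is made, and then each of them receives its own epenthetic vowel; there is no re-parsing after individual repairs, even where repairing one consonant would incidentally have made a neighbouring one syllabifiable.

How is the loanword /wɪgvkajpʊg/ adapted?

Substitution: /w/ → /h/, /g/ → /t/, giving /hɪtvkajpʊt/.
The consonants /t/, /v/, /j/, /t/ cannot be parsed into a legal (C)V syllable (no codas are permitted; onsets are limited to one consonant).
Each unlicensed consonant becomes the onset of a new syllable: /t/ → /tɪ/, /v/ → /vɪ/, /j/ → /ja/, /t/ → /tʊ/.

hɪtɪvɪkajapʊtʊ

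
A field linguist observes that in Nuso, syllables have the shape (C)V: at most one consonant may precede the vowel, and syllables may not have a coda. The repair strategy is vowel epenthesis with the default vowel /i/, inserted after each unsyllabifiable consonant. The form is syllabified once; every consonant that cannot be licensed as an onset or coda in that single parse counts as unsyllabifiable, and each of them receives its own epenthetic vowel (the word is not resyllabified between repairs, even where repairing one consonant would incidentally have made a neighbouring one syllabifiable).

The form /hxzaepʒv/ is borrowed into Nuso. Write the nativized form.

hixizaepiʒivi

Under (C)V, the unsyllabifiable consonants are /h/, /x/, /p/, /ʒ/, /v/ (no codas are permitted; onsets are limited to one consonant).
Epenthesis after each stranded consonant: /h/ → /hi/, /x/ → /xi/, /p/ → /pi/, /ʒ/ → /ʒi/, /v/ → /vi/.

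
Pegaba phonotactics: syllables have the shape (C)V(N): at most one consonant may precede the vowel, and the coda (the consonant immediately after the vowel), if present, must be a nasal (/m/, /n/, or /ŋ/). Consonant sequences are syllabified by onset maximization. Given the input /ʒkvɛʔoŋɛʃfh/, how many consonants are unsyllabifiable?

5

The consonants /ʒ/, /k/, /ʃ/, /f/, /h/ cannot be parsed into a legal (C)V(N) syllable (only a nasal (/m/, /n/, or /ŋ/) is licensed in coda position; onsets are limited to one consonant).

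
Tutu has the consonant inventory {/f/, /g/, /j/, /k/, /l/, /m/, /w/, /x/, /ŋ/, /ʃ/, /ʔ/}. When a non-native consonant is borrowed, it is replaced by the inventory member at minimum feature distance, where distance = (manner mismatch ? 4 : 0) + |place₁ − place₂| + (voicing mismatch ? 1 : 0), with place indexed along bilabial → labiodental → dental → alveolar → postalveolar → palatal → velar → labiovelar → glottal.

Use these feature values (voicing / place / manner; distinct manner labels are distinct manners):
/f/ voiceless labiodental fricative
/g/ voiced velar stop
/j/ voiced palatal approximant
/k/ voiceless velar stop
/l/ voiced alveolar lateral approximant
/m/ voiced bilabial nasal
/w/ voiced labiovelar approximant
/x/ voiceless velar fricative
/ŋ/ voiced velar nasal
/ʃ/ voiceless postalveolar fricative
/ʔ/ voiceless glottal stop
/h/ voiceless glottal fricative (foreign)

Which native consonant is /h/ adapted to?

/x/ is closest: same manner (fricative), place distance 2 (glottal→velar), same voicing; total 2. Next closest is /ʃ/ at distance 4.

x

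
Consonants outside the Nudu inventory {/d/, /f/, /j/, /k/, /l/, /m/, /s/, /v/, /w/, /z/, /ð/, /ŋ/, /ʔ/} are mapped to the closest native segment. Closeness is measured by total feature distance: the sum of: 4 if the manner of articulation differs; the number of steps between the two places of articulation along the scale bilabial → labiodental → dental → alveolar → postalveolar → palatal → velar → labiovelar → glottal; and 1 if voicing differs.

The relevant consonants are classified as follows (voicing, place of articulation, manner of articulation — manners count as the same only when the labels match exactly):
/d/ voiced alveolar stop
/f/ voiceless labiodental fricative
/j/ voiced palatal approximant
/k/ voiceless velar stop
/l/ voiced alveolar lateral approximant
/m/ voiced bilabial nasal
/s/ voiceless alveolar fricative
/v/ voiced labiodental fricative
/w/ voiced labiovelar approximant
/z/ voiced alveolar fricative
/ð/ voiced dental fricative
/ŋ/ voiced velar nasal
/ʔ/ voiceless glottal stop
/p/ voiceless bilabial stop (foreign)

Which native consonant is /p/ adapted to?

d

/d/ is closest: same manner (stop), place distance 3 (bilabial→alveolar), voicing differs (+1); total 4. Next closest is /f/ at distance 5.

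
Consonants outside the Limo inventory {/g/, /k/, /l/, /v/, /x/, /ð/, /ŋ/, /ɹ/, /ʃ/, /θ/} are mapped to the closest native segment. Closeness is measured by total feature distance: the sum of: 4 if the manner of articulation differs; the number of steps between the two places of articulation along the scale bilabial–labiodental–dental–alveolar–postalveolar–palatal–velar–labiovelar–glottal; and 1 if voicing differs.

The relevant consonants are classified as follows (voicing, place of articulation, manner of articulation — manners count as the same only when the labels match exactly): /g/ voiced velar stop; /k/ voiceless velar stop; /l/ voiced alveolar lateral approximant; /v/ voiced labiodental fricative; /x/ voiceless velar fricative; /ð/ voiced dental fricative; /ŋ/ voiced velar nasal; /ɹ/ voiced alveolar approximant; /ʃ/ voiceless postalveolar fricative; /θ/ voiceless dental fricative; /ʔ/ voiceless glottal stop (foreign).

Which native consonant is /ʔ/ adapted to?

k

/k/ is closest: same manner (stop), place distance 2 (glottal→velar), same voicing; total 2. Next closest is /g/ at distance 3.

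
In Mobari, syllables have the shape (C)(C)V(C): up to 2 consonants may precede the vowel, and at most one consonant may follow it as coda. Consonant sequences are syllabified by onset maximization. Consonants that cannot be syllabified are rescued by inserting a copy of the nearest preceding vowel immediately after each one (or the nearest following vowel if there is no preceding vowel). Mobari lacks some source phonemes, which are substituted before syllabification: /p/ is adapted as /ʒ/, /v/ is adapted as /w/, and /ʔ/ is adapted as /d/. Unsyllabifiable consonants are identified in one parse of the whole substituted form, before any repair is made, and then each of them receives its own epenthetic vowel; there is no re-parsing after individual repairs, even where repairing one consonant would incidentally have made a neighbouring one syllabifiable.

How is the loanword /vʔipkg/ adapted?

wdiʒkigi

Substitution: /v/ → /w/, /ʔ/ → /d/, /p/ → /ʒ/, giving /wdiʒkg/.
Syllabifying with onset maximization leaves /k/, /g/ stranded (at most one coda consonant is licensed; onsets may contain at most 2 consonants).
Each unlicensed consonant becomes the onset of a new syllable: /k/ → /ki/, /g/ → /gi/.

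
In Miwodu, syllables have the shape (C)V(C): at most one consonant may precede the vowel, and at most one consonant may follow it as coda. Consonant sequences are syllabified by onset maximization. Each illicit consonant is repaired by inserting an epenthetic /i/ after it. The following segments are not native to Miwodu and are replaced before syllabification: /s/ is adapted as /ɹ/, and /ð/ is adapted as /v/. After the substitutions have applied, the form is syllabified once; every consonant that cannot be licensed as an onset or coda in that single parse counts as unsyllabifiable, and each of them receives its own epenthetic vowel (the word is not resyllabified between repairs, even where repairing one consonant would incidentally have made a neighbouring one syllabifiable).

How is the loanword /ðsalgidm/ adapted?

viɹalgidmi

Substitution: /ð/ → /v/, /s/ → /ɹ/, giving /vɹalgidm/.
The consonants /v/, /m/ cannot be parsed into a legal (C)V(C) syllable (at most one coda consonant is licensed; onsets are limited to one consonant).
Each unlicensed consonant becomes the onset of a new syllable: /v/ → /vi/, /m/ → /mi/.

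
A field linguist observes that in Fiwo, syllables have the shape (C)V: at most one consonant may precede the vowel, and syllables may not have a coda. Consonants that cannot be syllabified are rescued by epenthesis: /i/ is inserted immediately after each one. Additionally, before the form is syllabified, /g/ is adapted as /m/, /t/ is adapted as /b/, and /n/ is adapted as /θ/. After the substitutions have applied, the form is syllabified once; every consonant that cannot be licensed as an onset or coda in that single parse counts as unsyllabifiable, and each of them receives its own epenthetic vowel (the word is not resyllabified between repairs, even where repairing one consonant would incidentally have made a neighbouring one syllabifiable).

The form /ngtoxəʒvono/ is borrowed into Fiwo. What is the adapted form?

θimiboxəʒivoθo

Substitution: /n/ → /θ/, /g/ → /m/, /t/ → /b/, giving /θmboxəʒvoθo/.
The consonants /θ/, /m/, /ʒ/ cannot be parsed into a legal (C)V syllable (no codas are permitted; onsets are limited to one consonant).
Each unlicensed consonant becomes the onset of a new syllable: /θ/ → /θi/, /m/ → /mi/, /ʒ/ → /ʒi/.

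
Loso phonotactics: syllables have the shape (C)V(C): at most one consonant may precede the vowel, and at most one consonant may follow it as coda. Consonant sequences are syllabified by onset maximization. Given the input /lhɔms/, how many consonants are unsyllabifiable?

2

Under (C)V(C), the unsyllabifiable consonants are /l/, /s/ (at most one coda consonant is licensed; onsets are limited to one consonant).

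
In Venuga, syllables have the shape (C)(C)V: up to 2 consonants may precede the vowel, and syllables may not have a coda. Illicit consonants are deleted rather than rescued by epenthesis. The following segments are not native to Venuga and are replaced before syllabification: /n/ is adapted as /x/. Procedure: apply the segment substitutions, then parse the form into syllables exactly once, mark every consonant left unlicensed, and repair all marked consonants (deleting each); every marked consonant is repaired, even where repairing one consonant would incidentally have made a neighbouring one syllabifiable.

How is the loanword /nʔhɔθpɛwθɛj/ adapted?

Substitution: /n/ → /x/, giving /xʔhɔθpɛwθɛj/.
Under (C)(C)V, the unsyllabifiable consonants are /x/, /j/ (no codas are permitted; onsets may contain at most 2 consonants).
Deleting the stranded consonants removes /x/, /j/.

ʔhɔθpɛwθɛ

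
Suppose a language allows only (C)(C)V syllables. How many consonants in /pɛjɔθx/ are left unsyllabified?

2

Syllabifying with onset maximization leaves /θ/, /x/ stranded (no codas are permitted; onsets may contain at most 2 consonants).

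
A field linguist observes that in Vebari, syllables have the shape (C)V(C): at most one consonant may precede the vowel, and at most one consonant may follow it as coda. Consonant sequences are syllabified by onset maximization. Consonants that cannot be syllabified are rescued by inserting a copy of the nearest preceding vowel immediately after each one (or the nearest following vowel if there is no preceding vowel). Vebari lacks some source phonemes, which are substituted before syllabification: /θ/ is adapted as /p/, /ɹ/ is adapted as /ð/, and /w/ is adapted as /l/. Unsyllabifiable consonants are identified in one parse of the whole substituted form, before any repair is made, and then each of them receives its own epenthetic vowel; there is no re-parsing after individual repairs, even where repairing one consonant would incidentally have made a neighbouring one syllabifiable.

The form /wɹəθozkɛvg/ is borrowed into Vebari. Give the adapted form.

ləðəpozkɛvgɛ

Substitution: /w/ → /l/, /ɹ/ → /ð/, /θ/ → /p/, giving /lðəpozkɛvg/.
Syllabifying with onset maximization leaves /l/, /g/ stranded (at most one coda consonant is licensed; onsets are limited to one consonant).
Inserting the epenthetic vowel yields /l/ → /lə/, /g/ → /gɛ/.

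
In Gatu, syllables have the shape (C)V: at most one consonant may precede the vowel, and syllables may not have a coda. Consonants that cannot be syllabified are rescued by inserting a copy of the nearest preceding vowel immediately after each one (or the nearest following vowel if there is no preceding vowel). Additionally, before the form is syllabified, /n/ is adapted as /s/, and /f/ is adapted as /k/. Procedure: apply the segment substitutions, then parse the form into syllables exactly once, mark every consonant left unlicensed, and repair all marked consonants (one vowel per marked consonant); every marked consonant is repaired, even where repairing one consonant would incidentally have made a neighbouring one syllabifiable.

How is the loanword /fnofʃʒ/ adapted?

kosokoʃoʒo

Substitution: /f/ → /k/, /n/ → /s/, giving /ksokʃʒ/.
Syllabifying with onset maximization leaves /k/, /k/, /ʃ/, /ʒ/ stranded (no codas are permitted; onsets are limited to one consonant).
Epenthesis after each stranded consonant: /k/ → /ko/, /k/ → /ko/, /ʃ/ → /ʃo/, /ʒ/ → /ʒo/.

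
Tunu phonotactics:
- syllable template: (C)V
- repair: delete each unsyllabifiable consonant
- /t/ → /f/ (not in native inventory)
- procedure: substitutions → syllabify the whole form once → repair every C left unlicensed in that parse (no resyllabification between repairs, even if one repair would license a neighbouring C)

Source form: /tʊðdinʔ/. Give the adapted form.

Substitution: /t/ → /f/, giving /fʊðdinʔ/.
The consonants /ð/, /n/, /ʔ/ cannot be parsed into a legal (C)V syllable (no codas are permitted; onsets are limited to one consonant).
Deleting the stranded consonants removes /ð/, /n/, /ʔ/.

fʊdi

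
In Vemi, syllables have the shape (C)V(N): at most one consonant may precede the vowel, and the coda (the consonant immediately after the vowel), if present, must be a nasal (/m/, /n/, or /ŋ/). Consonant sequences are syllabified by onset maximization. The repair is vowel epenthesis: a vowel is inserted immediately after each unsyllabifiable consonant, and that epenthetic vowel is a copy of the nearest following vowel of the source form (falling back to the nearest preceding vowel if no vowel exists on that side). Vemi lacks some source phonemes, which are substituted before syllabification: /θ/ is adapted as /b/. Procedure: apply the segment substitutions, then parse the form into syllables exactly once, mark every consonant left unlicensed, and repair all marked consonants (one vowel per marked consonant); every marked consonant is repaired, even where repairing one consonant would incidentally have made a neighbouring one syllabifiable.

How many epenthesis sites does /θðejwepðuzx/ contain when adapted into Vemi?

5

After substitution the input is /bðejwepðuzx/.
The unsyllabifiable consonants are /b/, /j/, /p/, /z/, /x/; each receives one epenthetic vowel.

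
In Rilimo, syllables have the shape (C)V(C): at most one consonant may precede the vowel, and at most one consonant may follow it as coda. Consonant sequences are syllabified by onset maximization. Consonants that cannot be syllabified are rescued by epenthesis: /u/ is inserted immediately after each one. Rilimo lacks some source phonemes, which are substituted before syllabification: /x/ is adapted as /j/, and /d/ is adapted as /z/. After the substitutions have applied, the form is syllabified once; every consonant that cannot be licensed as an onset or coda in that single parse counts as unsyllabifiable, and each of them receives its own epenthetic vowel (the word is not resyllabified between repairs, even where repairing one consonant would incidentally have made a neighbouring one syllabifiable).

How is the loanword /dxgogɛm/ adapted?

zujugogɛm

Substitution: /d/ → /z/, /x/ → /j/, giving /zjgogɛm/.
The consonants /z/, /j/ cannot be parsed into a legal (C)V(C) syllable (at most one coda consonant is licensed; onsets are limited to one consonant).
Inserting the epenthetic vowel yields /z/ → /zu/, /j/ → /ju/.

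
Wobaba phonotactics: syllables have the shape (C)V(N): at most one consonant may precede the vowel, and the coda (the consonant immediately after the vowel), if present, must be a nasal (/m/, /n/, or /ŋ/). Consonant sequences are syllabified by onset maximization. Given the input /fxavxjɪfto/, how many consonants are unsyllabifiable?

4

Under (C)V(N), the unsyllabifiable consonants are /f/, /v/, /x/, /f/ (only a nasal (/m/, /n/, or /ŋ/) is licensed in coda position; onsets are limited to one consonant).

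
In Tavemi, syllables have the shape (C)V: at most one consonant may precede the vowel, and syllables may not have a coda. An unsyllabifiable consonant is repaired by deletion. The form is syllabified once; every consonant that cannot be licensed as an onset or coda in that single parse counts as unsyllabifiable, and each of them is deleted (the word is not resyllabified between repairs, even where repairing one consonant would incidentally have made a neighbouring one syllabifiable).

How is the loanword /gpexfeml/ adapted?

The consonants /g/, /x/, /m/, /l/ cannot be parsed into a legal (C)V syllable (no codas are permitted; onsets are limited to one consonant).
Deleting the stranded consonants removes /g/, /x/, /m/, /l/.

pefe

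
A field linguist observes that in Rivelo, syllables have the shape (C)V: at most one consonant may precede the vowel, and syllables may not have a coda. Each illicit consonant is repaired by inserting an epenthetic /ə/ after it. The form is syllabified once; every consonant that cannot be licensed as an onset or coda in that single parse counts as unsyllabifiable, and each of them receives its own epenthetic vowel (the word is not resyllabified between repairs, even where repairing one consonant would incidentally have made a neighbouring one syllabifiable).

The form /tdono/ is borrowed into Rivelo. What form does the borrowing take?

tədono

The consonants /t/ cannot be parsed into a legal (C)V syllable (no codas are permitted; onsets are limited to one consonant).
Inserting the epenthetic vowel yields /t/ → /tə/.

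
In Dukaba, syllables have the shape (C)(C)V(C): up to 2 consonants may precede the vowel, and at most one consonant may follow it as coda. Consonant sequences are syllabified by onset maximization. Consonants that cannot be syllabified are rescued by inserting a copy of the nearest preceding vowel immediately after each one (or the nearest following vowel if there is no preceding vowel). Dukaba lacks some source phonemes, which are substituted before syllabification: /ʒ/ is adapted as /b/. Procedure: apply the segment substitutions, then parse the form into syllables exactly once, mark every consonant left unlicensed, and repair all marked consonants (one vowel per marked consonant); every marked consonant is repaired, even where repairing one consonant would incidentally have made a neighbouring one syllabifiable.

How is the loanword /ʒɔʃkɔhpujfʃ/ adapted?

Substitution: /ʒ/ → /b/, giving /bɔʃkɔhpujfʃ/.
Syllabifying with onset maximization leaves /f/, /ʃ/ stranded (at most one coda consonant is licensed; onsets may contain at most 2 consonants).
Each unlicensed consonant becomes the onset of a new syllable: /f/ → /fu/, /ʃ/ → /ʃu/.

bɔʃkɔhpujfuʃu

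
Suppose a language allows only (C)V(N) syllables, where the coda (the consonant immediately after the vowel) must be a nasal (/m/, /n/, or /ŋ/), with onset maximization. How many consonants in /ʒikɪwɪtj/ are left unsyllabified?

2

Under (C)V(N), the unsyllabifiable consonants are /t/, /j/ (only a nasal (/m/, /n/, or /ŋ/) is licensed in coda position; onsets are limited to one consonant).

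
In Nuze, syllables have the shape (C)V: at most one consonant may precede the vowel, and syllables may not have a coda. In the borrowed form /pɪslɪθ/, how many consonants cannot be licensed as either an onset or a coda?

Under (C)V, the unsyllabifiable consonants are /s/, /θ/ (no codas are permitted; onsets are limited to one consonant).

2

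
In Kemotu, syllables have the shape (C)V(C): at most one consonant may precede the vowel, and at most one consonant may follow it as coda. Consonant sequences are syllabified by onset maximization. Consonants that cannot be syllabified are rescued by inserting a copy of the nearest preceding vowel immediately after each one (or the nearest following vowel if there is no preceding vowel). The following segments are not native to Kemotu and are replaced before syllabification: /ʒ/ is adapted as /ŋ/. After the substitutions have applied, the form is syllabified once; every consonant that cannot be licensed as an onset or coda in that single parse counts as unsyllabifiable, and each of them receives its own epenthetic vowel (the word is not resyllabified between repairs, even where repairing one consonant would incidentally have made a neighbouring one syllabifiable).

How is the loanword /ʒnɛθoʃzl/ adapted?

ŋɛnɛθoʃzolo

Substitution: /ʒ/ → /ŋ/, giving /ŋnɛθoʃzl/.
The consonants /ŋ/, /z/, /l/ cannot be parsed into a legal (C)V(C) syllable (at most one coda consonant is licensed; onsets are limited to one consonant).
Each unlicensed consonant becomes the onset of a new syllable: /ŋ/ → /ŋɛ/, /z/ → /zo/, /l/ → /lo/.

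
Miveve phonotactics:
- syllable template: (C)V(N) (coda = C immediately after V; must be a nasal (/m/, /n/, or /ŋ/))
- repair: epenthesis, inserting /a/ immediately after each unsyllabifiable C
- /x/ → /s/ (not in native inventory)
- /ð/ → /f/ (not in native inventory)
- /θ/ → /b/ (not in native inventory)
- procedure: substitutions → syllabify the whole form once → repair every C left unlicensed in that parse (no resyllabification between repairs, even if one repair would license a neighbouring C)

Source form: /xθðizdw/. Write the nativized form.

sabafizadawa

Substitution: /x/ → /s/, /θ/ → /b/, /ð/ → /f/, giving /sbfizdw/.
Syllabifying with onset maximization leaves /s/, /b/, /z/, /d/, /w/ stranded (only a nasal (/m/, /n/, or /ŋ/) is licensed in coda position; onsets are limited to one consonant).
Each unlicensed consonant becomes the onset of a new syllable: /s/ → /sa/, /b/ → /ba/, /z/ → /za/, /d/ → /da/, /w/ → /wa/.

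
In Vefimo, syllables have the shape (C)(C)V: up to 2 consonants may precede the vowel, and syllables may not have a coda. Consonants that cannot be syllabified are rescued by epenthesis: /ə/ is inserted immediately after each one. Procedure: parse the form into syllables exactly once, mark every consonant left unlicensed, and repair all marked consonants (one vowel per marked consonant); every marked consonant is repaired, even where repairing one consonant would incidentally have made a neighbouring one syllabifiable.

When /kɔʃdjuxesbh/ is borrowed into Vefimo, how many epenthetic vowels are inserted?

The unsyllabifiable consonants are /ʃ/, /s/, /b/, /h/; each receives one epenthetic vowel.

4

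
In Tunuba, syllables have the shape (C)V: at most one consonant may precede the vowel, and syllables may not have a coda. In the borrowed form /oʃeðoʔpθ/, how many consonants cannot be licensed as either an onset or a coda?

3

Syllabifying with onset maximization leaves /ʔ/, /p/, /θ/ stranded (no codas are permitted; onsets are limited to one consonant).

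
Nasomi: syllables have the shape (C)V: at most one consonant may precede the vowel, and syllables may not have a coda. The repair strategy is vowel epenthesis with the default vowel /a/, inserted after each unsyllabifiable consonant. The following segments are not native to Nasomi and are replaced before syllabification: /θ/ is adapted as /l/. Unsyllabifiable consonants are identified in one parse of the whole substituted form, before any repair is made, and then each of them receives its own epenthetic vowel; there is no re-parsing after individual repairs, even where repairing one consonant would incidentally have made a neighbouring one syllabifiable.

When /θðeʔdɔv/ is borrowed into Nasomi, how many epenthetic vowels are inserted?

After substitution the input is /lðeʔdɔv/.
The unsyllabifiable consonants are /l/, /ʔ/, /v/; each receives one epenthetic vowel.

3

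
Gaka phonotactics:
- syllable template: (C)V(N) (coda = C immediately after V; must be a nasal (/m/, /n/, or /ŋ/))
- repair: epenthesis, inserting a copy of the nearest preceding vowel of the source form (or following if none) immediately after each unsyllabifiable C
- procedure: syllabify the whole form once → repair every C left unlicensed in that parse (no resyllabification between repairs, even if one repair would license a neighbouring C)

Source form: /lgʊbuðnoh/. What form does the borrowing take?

lʊgʊbuðunoho

Under (C)V(N), the unsyllabifiable consonants are /l/, /ð/, /h/ (only a nasal (/m/, /n/, or /ŋ/) is licensed in coda position; onsets are limited to one consonant).
Epenthesis after each stranded consonant: /l/ → /lʊ/, /ð/ → /ðu/, /h/ → /ho/.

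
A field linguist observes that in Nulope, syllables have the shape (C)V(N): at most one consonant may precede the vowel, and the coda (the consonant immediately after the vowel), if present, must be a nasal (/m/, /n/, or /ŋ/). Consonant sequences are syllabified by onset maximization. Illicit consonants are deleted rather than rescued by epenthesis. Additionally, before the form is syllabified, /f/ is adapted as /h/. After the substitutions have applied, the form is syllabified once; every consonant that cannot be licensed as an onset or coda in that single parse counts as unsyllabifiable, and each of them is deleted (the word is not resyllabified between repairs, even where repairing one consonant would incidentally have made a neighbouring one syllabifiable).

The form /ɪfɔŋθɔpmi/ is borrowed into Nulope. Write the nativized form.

Substitution: /f/ → /h/, giving /ɪhɔŋθɔpmi/.
Syllabifying with onset maximization leaves /p/ stranded (only a nasal (/m/, /n/, or /ŋ/) is licensed in coda position; onsets are limited to one consonant).
Each unlicensed consonant is deleted: /p/.

ɪhɔŋθɔmi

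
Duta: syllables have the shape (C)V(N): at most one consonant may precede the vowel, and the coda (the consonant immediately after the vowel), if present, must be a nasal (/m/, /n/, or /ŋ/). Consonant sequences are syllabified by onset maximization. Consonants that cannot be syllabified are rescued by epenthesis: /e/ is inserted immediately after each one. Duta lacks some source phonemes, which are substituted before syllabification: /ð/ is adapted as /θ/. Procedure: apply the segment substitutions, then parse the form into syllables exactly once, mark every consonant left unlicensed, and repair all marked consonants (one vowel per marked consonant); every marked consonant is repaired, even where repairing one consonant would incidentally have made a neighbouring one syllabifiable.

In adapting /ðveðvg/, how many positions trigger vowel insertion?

4

After substitution the input is /θveθvg/.
The unsyllabifiable consonants are /θ/, /θ/, /v/, /g/; each receives one epenthetic vowel.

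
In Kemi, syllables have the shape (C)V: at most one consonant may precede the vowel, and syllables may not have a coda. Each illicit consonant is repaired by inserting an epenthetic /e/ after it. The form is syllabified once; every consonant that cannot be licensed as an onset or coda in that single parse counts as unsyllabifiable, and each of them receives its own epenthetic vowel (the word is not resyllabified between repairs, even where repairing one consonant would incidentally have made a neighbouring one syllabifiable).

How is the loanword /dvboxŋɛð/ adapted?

deveboxeŋɛðe

Syllabifying with onset maximization leaves /d/, /v/, /x/, /ð/ stranded (no codas are permitted; onsets are limited to one consonant).
Epenthesis after each stranded consonant: /d/ → /de/, /v/ → /ve/, /x/ → /xe/, /ð/ → /ðe/.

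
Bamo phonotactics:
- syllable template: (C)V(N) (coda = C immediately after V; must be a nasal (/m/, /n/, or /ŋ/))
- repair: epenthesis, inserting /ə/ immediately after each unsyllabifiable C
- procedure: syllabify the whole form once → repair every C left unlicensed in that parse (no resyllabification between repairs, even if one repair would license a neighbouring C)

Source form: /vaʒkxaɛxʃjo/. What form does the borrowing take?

vaʒəkəxaɛxəʃəjo

The consonants /ʒ/, /k/, /x/, /ʃ/ cannot be parsed into a legal (C)V(N) syllable (only a nasal (/m/, /n/, or /ŋ/) is licensed in coda position; onsets are limited to one consonant).
Epenthesis after each stranded consonant: /ʒ/ → /ʒə/, /k/ → /kə/, /x/ → /xə/, /ʃ/ → /ʃə/.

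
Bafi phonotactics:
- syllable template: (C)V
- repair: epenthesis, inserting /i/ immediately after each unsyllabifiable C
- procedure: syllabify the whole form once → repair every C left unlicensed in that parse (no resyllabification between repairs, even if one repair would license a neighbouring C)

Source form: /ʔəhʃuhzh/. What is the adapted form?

Syllabifying with onset maximization leaves /h/, /h/, /z/, /h/ stranded (no codas are permitted; onsets are limited to one consonant).
Epenthesis after each stranded consonant: /h/ → /hi/, /h/ → /hi/, /z/ → /zi/, /h/ → /hi/.

ʔəhiʃuhizihi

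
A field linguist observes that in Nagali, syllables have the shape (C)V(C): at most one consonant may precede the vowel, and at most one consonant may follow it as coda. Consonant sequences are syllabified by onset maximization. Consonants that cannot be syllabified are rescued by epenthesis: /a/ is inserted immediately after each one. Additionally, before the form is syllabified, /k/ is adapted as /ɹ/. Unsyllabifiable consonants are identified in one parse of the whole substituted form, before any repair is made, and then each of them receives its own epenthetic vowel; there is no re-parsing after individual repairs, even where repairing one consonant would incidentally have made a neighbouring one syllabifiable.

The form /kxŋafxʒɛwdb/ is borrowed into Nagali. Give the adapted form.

Substitution: /k/ → /ɹ/, giving /ɹxŋafxʒɛwdb/.
The consonants /ɹ/, /x/, /x/, /d/, /b/ cannot be parsed into a legal (C)V(C) syllable (at most one coda consonant is licensed; onsets are limited to one consonant).
Epenthesis after each stranded consonant: /ɹ/ → /ɹa/, /x/ → /xa/, /x/ → /xa/, /d/ → /da/, /b/ → /ba/.

ɹaxaŋafxaʒɛwdaba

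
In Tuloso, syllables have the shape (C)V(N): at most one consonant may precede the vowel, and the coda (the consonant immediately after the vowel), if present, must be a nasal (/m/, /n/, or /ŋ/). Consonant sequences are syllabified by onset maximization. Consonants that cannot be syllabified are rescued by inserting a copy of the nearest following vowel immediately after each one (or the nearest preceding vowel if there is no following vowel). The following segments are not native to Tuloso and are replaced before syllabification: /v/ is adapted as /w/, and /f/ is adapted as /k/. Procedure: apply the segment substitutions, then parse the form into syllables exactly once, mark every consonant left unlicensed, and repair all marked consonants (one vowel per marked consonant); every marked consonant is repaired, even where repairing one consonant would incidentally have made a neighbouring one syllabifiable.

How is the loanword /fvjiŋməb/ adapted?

Substitution: /f/ → /k/, /v/ → /w/, giving /kwjiŋməb/.
Under (C)V(N), the unsyllabifiable consonants are /k/, /w/, /b/ (only a nasal (/m/, /n/, or /ŋ/) is licensed in coda position; onsets are limited to one consonant).
Inserting the epenthetic vowel yields /k/ → /ki/, /w/ → /wi/, /b/ → /bə/.

kiwijiŋməbə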